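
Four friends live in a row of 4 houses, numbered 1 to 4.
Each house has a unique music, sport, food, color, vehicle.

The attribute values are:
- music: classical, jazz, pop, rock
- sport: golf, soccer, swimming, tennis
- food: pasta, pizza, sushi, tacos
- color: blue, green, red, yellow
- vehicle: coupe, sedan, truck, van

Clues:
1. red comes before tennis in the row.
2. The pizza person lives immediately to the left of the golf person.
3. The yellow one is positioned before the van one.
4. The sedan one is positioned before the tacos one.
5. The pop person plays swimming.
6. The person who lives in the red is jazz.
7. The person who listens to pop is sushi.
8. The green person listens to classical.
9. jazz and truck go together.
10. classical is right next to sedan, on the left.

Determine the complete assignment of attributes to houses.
Solution:

House | Music | Sport | Food | Color | Vehicle
----------------------------------------------
  1   | jazz | soccer | pizza | red | truck
  2   | classical | golf | pasta | green | coupe
  3   | pop | swimming | sushi | yellow | sedan
  4   | rock | tennis | tacos | blue | van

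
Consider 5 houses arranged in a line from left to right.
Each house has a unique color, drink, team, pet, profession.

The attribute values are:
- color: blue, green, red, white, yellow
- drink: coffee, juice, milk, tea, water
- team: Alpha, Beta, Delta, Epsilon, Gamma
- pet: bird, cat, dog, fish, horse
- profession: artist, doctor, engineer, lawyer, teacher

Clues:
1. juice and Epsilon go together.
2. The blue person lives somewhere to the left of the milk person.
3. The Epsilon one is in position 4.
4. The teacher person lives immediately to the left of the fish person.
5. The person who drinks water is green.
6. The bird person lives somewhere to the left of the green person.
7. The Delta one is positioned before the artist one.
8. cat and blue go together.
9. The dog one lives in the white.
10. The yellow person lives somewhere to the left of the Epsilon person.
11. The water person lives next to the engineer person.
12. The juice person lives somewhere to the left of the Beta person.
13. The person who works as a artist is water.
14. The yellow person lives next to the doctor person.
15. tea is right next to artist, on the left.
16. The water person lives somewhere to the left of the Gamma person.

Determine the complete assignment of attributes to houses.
Solution:

House | Color | Drink | Team | Pet | Profession
-----------------------------------------------
  1   | red | tea | Delta | bird | teacher
  2   | green | water | Alpha | fish | artist
  3   | yellow | coffee | Gamma | horse | engineer
  4   | blue | juice | Epsilon | cat | doctor
  5   | white | milk | Beta | dog | lawyer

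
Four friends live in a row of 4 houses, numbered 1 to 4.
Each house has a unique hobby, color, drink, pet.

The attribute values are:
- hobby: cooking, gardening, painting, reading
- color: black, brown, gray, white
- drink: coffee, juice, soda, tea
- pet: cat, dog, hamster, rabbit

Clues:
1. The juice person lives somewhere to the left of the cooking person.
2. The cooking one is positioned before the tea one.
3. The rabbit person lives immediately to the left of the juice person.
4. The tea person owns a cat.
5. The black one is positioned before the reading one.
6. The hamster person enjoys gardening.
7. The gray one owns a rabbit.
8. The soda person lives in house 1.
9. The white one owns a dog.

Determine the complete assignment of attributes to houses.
Solution:

House | Hobby | Color | Drink | Pet
-----------------------------------
  1   | painting | gray | soda | rabbit
  2   | gardening | black | juice | hamster
  3   | cooking | white | coffee | dog
  4   | reading | brown | tea | cat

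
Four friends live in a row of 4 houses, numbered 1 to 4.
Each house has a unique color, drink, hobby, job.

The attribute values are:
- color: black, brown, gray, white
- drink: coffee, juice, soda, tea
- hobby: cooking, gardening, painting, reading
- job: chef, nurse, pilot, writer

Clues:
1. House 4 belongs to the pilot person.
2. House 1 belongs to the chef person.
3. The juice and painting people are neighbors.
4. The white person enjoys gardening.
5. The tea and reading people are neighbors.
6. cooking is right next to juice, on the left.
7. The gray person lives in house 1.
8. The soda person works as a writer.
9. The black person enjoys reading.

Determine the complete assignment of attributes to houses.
Solution:

House | Color | Drink | Hobby | Job
-----------------------------------
  1   | gray | tea | cooking | chef
  2   | black | juice | reading | nurse
  3   | brown | soda | painting | writer
  4   | white | coffee | gardening | pilot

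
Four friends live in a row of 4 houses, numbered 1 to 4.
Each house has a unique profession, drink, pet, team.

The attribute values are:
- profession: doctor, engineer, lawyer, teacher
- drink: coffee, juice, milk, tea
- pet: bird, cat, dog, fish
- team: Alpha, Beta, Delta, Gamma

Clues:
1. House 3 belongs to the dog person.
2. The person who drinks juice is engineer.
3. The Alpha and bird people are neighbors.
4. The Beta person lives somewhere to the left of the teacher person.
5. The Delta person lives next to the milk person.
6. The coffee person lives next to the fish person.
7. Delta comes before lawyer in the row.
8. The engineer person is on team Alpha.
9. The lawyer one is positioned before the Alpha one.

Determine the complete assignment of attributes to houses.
Solution:

House | Profession | Drink | Pet | Team
---------------------------------------
  1   | doctor | coffee | cat | Delta
  2   | lawyer | milk | fish | Beta
  3   | engineer | juice | dog | Alpha
  4   | teacher | tea | bird | Gamma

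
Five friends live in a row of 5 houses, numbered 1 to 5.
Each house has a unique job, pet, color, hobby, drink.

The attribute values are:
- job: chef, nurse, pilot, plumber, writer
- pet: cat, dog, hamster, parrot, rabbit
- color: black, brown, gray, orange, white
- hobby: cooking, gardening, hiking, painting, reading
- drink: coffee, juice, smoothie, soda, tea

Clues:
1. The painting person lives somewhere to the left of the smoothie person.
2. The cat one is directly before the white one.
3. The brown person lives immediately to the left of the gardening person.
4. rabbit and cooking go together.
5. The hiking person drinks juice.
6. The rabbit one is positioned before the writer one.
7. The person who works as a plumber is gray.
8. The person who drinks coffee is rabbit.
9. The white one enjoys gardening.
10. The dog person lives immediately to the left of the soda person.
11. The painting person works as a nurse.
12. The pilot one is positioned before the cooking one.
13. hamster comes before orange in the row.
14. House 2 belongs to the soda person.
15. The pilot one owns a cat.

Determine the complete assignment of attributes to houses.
Solution:

House | Job | Pet | Color | Hobby | Drink
-----------------------------------------
  1   | nurse | dog | black | painting | tea
  2   | pilot | cat | brown | reading | soda
  3   | chef | hamster | white | gardening | smoothie
  4   | plumber | rabbit | gray | cooking | coffee
  5   | writer | parrot | orange | hiking | juice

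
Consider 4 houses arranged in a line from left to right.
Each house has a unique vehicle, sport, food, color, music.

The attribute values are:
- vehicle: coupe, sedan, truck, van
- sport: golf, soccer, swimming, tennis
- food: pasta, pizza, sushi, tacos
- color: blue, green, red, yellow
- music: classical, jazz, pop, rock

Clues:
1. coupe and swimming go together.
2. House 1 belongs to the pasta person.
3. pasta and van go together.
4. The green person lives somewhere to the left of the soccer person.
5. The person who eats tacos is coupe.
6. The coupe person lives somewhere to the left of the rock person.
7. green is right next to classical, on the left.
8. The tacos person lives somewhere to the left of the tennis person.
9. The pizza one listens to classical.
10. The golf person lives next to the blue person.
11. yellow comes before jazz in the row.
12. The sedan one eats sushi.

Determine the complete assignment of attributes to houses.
Solution:

House | Vehicle | Sport | Food | Color | Music
----------------------------------------------
  1   | van | golf | pasta | yellow | pop
  2   | coupe | swimming | tacos | blue | jazz
  3   | sedan | tennis | sushi | green | rock
  4   | truck | soccer | pizza | red | classical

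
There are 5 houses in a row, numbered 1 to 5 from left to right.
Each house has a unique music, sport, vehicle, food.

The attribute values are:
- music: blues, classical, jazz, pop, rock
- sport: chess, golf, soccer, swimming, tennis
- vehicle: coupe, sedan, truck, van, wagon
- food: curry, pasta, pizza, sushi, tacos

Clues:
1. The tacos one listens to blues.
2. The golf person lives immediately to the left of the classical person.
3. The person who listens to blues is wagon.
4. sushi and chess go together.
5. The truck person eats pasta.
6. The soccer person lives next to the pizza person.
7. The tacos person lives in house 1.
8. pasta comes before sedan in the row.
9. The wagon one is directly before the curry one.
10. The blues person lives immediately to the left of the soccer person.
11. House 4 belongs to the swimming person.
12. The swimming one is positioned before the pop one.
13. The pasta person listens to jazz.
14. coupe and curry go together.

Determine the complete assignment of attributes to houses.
Solution:

House | Music | Sport | Vehicle | Food
--------------------------------------
  1   | blues | golf | wagon | tacos
  2   | classical | soccer | coupe | curry
  3   | rock | tennis | van | pizza
  4   | jazz | swimming | truck | pasta
  5   | pop | chess | sedan | sushi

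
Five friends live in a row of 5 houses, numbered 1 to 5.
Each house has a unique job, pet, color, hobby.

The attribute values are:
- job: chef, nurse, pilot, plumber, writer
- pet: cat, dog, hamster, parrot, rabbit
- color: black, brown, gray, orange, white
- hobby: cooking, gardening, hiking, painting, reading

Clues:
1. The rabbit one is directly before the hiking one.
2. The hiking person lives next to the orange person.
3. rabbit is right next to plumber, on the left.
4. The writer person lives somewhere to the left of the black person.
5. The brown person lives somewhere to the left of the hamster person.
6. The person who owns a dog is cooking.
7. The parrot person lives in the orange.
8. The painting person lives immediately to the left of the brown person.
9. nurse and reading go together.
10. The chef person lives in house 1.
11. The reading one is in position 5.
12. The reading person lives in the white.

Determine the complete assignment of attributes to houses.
Solution:

House | Job | Pet | Color | Hobby
---------------------------------
  1   | chef | rabbit | gray | painting
  2   | plumber | cat | brown | hiking
  3   | writer | parrot | orange | gardening
  4   | pilot | dog | black | cooking
  5   | nurse | hamster | white | reading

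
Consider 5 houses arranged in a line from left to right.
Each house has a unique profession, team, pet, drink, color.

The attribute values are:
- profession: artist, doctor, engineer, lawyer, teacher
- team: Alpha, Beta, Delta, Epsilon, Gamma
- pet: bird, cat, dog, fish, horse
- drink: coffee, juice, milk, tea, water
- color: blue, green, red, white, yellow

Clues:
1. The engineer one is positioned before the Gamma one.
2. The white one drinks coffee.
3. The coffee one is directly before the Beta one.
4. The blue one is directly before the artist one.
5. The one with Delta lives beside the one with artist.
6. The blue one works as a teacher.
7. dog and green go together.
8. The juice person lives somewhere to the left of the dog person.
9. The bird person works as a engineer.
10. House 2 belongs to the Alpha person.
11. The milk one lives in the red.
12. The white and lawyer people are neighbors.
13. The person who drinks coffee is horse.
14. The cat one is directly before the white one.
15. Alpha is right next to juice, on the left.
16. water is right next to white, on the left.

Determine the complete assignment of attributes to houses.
Solution:

House | Profession | Team | Pet | Drink | Color
-----------------------------------------------
  1   | teacher | Delta | cat | water | blue
  2   | artist | Alpha | horse | coffee | white
  3   | lawyer | Beta | fish | juice | yellow
  4   | engineer | Epsilon | bird | milk | red
  5   | doctor | Gamma | dog | tea | green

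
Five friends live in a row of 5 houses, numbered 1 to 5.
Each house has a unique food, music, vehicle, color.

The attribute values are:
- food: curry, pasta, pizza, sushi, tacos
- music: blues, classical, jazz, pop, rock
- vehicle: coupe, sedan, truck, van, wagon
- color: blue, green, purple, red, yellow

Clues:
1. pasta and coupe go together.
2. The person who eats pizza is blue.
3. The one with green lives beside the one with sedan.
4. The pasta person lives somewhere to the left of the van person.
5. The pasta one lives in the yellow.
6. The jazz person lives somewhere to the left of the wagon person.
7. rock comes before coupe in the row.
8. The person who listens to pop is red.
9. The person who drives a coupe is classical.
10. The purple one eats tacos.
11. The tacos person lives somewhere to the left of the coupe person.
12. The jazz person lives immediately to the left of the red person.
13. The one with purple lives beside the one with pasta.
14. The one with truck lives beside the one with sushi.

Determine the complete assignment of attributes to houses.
Solution:

House | Food | Music | Vehicle | Color
--------------------------------------
  1   | curry | jazz | truck | green
  2   | sushi | pop | sedan | red
  3   | tacos | rock | wagon | purple
  4   | pasta | classical | coupe | yellow
  5   | pizza | blues | van | blue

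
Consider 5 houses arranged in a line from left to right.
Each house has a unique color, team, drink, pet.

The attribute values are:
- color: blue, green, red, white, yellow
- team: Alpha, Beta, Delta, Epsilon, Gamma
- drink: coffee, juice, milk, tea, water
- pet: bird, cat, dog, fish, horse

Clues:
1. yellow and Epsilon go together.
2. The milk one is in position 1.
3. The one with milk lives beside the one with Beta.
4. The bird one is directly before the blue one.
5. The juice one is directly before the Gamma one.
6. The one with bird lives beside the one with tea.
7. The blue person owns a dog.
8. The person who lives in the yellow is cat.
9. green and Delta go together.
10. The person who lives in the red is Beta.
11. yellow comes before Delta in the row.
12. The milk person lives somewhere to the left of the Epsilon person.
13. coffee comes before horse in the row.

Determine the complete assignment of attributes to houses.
Solution:

House | Color | Team | Drink | Pet
----------------------------------
  1   | white | Alpha | milk | fish
  2   | red | Beta | juice | bird
  3   | blue | Gamma | tea | dog
  4   | yellow | Epsilon | coffee | cat
  5   | green | Delta | water | horse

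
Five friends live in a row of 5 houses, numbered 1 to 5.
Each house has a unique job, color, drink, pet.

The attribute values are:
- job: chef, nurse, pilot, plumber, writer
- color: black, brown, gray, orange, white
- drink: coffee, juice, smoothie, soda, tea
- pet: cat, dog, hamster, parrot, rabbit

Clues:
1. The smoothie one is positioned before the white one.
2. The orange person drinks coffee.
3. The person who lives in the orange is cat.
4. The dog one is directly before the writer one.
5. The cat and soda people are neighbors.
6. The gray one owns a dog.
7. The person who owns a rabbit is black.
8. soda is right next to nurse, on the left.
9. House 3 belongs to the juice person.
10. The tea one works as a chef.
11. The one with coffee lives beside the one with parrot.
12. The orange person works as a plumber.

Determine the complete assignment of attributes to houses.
Solution:

House | Job | Color | Drink | Pet
---------------------------------
  1   | plumber | orange | coffee | cat
  2   | pilot | brown | soda | parrot
  3   | nurse | gray | juice | dog
  4   | writer | black | smoothie | rabbit
  5   | chef | white | tea | hamster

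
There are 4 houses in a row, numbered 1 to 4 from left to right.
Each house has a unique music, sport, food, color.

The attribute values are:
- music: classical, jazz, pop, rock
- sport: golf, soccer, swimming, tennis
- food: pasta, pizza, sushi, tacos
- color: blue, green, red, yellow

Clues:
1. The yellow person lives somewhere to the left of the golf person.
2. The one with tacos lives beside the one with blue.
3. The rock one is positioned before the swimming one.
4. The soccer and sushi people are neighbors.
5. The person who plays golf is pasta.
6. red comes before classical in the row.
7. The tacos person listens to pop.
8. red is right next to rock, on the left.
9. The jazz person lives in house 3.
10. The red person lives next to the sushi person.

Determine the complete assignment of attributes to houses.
Solution:

House | Music | Sport | Food | Color
------------------------------------
  1   | pop | soccer | tacos | red
  2   | rock | tennis | sushi | blue
  3   | jazz | swimming | pizza | yellow
  4   | classical | golf | pasta | green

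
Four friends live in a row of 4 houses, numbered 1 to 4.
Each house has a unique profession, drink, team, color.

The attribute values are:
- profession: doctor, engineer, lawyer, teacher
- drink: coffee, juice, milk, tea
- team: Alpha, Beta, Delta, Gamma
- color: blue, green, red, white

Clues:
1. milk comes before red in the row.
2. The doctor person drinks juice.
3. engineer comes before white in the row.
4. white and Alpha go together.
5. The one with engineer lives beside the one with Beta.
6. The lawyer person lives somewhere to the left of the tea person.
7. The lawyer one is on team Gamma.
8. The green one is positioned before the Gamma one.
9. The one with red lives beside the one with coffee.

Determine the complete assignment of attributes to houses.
Solution:

House | Profession | Drink | Team | Color
-----------------------------------------
  1   | engineer | milk | Delta | green
  2   | doctor | juice | Beta | red
  3   | lawyer | coffee | Gamma | blue
  4   | teacher | tea | Alpha | white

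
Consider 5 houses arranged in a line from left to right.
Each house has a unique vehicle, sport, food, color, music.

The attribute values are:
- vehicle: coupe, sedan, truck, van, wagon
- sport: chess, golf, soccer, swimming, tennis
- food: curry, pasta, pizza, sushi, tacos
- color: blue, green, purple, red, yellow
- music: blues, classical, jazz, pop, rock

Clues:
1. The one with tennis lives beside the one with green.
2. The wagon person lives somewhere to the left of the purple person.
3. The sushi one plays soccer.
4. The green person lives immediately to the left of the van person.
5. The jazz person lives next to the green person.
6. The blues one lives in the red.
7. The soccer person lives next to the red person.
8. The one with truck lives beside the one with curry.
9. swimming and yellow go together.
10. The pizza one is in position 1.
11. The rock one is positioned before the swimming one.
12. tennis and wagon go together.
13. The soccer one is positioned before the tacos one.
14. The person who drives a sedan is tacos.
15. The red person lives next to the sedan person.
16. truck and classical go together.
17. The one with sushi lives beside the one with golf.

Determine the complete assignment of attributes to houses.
Solution:

House | Vehicle | Sport | Food | Color | Music
----------------------------------------------
  1   | wagon | tennis | pizza | blue | jazz
  2   | truck | soccer | sushi | green | classical
  3   | van | golf | curry | red | blues
  4   | sedan | chess | tacos | purple | rock
  5   | coupe | swimming | pasta | yellow | pop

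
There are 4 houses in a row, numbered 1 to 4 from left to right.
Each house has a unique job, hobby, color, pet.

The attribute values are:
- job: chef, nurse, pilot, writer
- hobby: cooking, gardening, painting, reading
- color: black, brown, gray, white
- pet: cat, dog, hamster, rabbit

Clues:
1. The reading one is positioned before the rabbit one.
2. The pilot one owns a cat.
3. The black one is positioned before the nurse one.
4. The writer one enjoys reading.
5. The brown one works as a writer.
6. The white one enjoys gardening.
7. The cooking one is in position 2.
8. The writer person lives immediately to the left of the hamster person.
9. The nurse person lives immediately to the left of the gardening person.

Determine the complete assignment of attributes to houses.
Solution:

House | Job | Hobby | Color | Pet
---------------------------------
  1   | writer | reading | brown | dog
  2   | chef | cooking | black | hamster
  3   | nurse | painting | gray | rabbit
  4   | pilot | gardening | white | cat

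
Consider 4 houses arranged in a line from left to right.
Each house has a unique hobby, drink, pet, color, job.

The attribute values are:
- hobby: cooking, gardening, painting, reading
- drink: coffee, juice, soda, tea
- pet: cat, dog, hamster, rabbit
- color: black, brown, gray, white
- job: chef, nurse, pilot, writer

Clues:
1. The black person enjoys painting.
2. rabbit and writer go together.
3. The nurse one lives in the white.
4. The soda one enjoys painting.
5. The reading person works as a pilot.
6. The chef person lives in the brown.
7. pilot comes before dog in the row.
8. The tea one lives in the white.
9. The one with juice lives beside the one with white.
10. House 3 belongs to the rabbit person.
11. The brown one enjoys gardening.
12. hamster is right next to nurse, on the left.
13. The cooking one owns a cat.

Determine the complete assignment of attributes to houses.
Solution:

House | Hobby | Drink | Pet | Color | Job
-----------------------------------------
  1   | reading | juice | hamster | gray | pilot
  2   | cooking | tea | cat | white | nurse
  3   | painting | soda | rabbit | black | writer
  4   | gardening | coffee | dog | brown | chef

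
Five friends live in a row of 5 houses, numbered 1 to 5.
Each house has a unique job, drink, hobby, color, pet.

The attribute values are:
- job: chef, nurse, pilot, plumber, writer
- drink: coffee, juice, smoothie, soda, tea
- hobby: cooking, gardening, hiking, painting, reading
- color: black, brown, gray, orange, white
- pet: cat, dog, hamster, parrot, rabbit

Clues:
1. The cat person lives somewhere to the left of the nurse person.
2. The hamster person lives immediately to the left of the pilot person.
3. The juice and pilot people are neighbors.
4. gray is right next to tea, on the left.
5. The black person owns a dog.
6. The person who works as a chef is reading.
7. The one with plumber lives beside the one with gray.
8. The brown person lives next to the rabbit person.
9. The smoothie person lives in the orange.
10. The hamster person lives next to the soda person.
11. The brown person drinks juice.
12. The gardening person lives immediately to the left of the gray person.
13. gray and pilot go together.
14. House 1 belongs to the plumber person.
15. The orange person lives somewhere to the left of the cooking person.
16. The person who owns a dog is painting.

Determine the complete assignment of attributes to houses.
Solution:

House | Job | Drink | Hobby | Color | Pet
-----------------------------------------
  1   | plumber | juice | gardening | brown | hamster
  2   | pilot | soda | hiking | gray | rabbit
  3   | writer | tea | painting | black | dog
  4   | chef | smoothie | reading | orange | cat
  5   | nurse | coffee | cooking | white | parrot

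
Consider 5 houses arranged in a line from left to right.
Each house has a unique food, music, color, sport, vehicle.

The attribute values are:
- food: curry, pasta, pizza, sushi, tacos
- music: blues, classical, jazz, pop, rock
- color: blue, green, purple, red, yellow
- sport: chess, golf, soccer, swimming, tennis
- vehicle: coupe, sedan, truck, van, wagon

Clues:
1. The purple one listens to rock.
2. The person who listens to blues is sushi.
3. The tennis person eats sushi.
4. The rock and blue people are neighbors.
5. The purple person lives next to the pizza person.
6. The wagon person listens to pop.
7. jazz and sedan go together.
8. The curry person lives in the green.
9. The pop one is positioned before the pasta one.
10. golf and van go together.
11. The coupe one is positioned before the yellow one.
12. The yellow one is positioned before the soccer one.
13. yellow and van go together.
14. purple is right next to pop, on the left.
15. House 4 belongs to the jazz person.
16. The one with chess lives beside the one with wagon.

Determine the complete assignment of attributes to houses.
Solution:

House | Food | Music | Color | Sport | Vehicle
----------------------------------------------
  1   | tacos | rock | purple | chess | coupe
  2   | pizza | pop | blue | swimming | wagon
  3   | pasta | classical | yellow | golf | van
  4   | curry | jazz | green | soccer | sedan
  5   | sushi | blues | red | tennis | truck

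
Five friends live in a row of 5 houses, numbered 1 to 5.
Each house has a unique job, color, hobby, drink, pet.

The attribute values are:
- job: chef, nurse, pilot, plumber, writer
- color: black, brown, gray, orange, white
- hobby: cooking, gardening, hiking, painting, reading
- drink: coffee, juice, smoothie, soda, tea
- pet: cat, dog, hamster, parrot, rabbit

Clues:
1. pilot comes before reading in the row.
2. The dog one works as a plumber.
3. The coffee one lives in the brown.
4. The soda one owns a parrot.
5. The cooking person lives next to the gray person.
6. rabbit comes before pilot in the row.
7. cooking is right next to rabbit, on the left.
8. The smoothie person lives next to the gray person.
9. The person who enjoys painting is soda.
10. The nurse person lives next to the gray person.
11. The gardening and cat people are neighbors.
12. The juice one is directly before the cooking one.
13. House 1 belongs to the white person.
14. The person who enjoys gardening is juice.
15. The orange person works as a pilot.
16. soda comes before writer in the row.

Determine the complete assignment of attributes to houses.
Solution:

House | Job | Color | Hobby | Drink | Pet
-----------------------------------------
  1   | plumber | white | gardening | juice | dog
  2   | nurse | black | cooking | smoothie | cat
  3   | chef | gray | hiking | tea | rabbit
  4   | pilot | orange | painting | soda | parrot
  5   | writer | brown | reading | coffee | hamster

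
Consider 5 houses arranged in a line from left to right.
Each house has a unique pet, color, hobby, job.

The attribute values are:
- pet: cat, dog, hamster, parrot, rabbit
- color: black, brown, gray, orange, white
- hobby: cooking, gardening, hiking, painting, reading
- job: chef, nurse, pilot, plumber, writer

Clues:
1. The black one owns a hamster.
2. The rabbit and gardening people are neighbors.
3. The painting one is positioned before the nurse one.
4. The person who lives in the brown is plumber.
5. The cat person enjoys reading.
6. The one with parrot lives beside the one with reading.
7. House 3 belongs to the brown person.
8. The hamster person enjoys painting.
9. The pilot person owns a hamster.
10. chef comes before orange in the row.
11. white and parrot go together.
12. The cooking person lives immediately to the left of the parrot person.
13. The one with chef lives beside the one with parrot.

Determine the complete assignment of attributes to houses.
Solution:

House | Pet | Color | Hobby | Job
---------------------------------
  1   | rabbit | gray | cooking | chef
  2   | parrot | white | gardening | writer
  3   | cat | brown | reading | plumber
  4   | hamster | black | painting | pilot
  5   | dog | orange | hiking | nurse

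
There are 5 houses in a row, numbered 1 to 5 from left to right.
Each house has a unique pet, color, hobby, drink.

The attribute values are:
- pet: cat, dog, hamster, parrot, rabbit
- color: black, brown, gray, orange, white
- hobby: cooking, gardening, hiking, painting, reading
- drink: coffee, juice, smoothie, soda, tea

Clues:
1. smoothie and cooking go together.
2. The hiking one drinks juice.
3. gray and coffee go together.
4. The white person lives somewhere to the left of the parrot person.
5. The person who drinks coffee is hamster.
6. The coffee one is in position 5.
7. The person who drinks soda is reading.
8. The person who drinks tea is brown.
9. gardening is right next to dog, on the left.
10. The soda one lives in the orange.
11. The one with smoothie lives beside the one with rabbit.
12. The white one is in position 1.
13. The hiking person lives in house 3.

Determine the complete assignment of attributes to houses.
Solution:

House | Pet | Color | Hobby | Drink
-----------------------------------
  1   | cat | white | cooking | smoothie
  2   | rabbit | brown | gardening | tea
  3   | dog | black | hiking | juice
  4   | parrot | orange | reading | soda
  5   | hamster | gray | painting | coffee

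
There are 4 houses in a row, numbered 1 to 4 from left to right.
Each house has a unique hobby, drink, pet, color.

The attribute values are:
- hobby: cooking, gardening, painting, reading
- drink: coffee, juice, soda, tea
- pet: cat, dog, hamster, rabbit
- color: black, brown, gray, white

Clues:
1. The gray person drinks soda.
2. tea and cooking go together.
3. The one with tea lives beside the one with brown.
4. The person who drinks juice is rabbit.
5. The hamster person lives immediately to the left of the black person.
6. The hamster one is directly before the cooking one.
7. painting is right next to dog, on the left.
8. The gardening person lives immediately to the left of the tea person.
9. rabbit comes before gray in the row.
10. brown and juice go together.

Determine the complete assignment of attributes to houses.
Solution:

House | Hobby | Drink | Pet | Color
-----------------------------------
  1   | gardening | coffee | hamster | white
  2   | cooking | tea | cat | black
  3   | painting | juice | rabbit | brown
  4   | reading | soda | dog | gray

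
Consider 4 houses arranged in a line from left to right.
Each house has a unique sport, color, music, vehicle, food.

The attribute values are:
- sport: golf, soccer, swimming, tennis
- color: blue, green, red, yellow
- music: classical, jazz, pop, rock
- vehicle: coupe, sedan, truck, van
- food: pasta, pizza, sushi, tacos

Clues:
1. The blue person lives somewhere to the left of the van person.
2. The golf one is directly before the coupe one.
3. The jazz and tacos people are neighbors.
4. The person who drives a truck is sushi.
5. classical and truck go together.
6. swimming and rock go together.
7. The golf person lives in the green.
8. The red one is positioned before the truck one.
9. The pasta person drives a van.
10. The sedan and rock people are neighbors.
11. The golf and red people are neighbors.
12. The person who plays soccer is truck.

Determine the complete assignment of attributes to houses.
Solution:

House | Sport | Color | Music | Vehicle | Food
----------------------------------------------
  1   | golf | green | jazz | sedan | pizza
  2   | swimming | red | rock | coupe | tacos
  3   | soccer | blue | classical | truck | sushi
  4   | tennis | yellow | pop | van | pasta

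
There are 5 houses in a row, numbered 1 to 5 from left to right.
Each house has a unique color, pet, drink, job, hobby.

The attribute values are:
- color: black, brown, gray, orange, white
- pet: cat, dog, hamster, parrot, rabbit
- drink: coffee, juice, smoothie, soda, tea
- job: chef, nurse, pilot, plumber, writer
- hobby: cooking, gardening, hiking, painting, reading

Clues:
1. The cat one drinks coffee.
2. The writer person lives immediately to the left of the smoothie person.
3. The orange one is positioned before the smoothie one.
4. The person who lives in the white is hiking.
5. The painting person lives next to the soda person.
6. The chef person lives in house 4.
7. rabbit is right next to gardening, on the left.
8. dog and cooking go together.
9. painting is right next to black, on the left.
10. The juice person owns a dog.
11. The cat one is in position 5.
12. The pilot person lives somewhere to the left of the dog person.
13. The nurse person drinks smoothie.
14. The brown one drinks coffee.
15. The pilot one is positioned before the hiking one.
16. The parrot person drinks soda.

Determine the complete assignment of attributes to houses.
Solution:

House | Color | Pet | Drink | Job | Hobby
-----------------------------------------
  1   | orange | rabbit | tea | pilot | painting
  2   | black | parrot | soda | writer | gardening
  3   | white | hamster | smoothie | nurse | hiking
  4   | gray | dog | juice | chef | cooking
  5   | brown | cat | coffee | plumber | reading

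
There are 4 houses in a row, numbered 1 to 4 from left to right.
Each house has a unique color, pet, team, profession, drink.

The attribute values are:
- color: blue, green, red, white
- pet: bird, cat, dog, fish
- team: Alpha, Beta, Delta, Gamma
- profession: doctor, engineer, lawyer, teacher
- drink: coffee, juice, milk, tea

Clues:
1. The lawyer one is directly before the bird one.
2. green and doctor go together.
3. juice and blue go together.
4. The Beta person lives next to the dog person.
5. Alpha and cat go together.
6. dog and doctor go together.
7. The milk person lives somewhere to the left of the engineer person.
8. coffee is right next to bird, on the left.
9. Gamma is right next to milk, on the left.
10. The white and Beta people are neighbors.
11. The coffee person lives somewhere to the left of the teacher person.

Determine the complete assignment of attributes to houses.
Solution:

House | Color | Pet | Team | Profession | Drink
-----------------------------------------------
  1   | white | fish | Gamma | lawyer | coffee
  2   | red | bird | Beta | teacher | milk
  3   | green | dog | Delta | doctor | tea
  4   | blue | cat | Alpha | engineer | juice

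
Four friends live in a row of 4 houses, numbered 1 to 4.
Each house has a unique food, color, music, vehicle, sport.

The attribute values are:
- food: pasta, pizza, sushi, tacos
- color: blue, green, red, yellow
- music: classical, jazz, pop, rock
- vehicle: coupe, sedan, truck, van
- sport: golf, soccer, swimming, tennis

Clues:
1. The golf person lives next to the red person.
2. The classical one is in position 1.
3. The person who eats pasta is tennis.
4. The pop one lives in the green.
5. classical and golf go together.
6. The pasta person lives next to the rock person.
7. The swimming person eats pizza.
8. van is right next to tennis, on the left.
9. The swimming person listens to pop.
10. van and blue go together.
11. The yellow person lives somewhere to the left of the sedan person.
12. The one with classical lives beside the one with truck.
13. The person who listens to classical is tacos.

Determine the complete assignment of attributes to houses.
Solution:

House | Food | Color | Music | Vehicle | Sport
----------------------------------------------
  1   | tacos | blue | classical | van | golf
  2   | pasta | red | jazz | truck | tennis
  3   | sushi | yellow | rock | coupe | soccer
  4   | pizza | green | pop | sedan | swimming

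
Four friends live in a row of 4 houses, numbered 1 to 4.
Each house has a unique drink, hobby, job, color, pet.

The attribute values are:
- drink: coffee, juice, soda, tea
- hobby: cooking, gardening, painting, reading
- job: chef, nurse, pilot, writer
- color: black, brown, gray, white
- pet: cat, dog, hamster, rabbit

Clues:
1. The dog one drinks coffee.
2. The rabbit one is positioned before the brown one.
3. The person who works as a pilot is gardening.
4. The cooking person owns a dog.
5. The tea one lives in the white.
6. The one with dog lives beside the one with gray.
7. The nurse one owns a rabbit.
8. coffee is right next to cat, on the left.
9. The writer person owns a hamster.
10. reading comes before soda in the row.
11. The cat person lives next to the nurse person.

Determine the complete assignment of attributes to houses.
Solution:

House | Drink | Hobby | Job | Color | Pet
-----------------------------------------
  1   | coffee | cooking | chef | black | dog
  2   | juice | gardening | pilot | gray | cat
  3   | tea | reading | nurse | white | rabbit
  4   | soda | painting | writer | brown | hamster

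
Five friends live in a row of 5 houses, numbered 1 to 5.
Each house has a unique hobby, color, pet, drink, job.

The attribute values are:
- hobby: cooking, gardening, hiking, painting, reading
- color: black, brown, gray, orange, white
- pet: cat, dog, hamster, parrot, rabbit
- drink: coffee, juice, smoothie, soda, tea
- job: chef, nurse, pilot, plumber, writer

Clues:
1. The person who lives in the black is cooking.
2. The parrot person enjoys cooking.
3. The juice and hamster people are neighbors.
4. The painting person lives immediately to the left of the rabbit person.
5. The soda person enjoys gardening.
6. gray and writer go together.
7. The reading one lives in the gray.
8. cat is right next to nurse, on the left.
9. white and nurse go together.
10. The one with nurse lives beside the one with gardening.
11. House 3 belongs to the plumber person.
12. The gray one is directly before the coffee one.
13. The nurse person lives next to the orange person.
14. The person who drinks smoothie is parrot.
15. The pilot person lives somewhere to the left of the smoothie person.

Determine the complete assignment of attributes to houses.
Solution:

House | Hobby | Color | Pet | Drink | Job
-----------------------------------------
  1   | reading | gray | cat | juice | writer
  2   | painting | white | hamster | coffee | nurse
  3   | gardening | orange | rabbit | soda | plumber
  4   | hiking | brown | dog | tea | pilot
  5   | cooking | black | parrot | smoothie | chef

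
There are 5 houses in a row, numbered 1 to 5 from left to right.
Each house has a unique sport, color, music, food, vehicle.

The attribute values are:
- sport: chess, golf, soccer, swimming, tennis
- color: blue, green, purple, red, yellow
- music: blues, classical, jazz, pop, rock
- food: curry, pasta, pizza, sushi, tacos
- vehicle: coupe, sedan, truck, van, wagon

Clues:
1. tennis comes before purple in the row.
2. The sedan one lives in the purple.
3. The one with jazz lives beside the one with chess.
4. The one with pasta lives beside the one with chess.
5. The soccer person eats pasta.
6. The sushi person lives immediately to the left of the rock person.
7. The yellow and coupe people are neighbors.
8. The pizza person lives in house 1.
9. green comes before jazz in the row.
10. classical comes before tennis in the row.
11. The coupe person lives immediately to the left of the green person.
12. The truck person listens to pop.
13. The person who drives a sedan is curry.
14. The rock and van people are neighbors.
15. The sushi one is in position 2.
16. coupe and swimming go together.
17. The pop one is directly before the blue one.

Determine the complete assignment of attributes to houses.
Solution:

House | Sport | Color | Music | Food | Vehicle
----------------------------------------------
  1   | golf | yellow | pop | pizza | truck
  2   | swimming | blue | classical | sushi | coupe
  3   | tennis | green | rock | tacos | wagon
  4   | soccer | red | jazz | pasta | van
  5   | chess | purple | blues | curry | sedan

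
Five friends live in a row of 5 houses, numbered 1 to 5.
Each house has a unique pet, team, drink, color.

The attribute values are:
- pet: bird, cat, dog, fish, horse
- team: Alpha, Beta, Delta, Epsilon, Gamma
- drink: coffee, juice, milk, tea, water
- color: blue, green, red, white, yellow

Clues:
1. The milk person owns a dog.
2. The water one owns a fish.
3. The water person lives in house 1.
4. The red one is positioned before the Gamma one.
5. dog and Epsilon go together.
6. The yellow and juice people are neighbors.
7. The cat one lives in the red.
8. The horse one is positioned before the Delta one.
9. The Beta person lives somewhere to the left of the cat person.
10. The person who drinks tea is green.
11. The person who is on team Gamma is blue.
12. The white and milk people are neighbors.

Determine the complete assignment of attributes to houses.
Solution:

House | Pet | Team | Drink | Color
----------------------------------
  1   | fish | Beta | water | white
  2   | dog | Epsilon | milk | yellow
  3   | cat | Alpha | juice | red
  4   | horse | Gamma | coffee | blue
  5   | bird | Delta | tea | green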